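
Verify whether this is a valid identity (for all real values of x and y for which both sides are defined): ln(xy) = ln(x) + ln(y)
Yes, this is an identity.

Claim: ln(xy) = ln(x) + ln(y).
Reasoning: Both sides are simultaneously defined only when x, y > 0. Write x = e^p, y = e^q (p = ln x, q = ln y). Then xy = e^p · e^q = e^(p+q), so ln(xy) = p + q = ln(x) + ln(y).
So the two sides agree for all real values of x and y for which both sides are defined.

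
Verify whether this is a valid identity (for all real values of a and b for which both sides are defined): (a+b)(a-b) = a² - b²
Yes, this is an identity.

Claim: (a+b)(a-b) = a² - b².
Reasoning: Expand: (a+b)(a-b) = a² - ab + ba - b² = a² - b² (the cross terms cancel).
So the two sides agree for all real values of a and b for which both sides are defined.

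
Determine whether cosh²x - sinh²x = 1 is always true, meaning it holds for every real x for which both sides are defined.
Claim: cosh²x - sinh²x = 1.
Reasoning: With cosh(x) = (e^x + e^-x)/2 and sinh(x) = (e^x - e^-x)/2: cosh²x = (e^(2x) + 2 + e^(-2x))/4 and sinh²x = (e^(2x) - 2 + e^(-2x))/4. Subtracting leaves 4/4 = 1.
So the two sides agree for every real x for which both sides are defined.

Conclusion: Yes, this is an identity.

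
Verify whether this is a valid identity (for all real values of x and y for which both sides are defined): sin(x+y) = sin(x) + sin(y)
No, this is NOT an identity.

Claim: sin(x+y) = sin(x) + sin(y).
Test a specific point where both sides are defined: x = π/3, y = -π/4.
LHS = sin(x+y) ≈ 0.2588
RHS = sin(x) + sin(y) ≈ 0.1589
Since 0.2588 ≠ 0.1589, the equation fails at this point, so it cannot hold for all real values of x and y for which both sides are defined.
The correct expansion is sin(x+y) = sin(x)cos(y) + cos(x)sin(y); sine is not additive.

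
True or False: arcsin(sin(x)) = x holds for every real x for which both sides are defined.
Claim: arcsin(sin(x)) = x.
Test a specific point where both sides are defined: x = 2π/3.
LHS = arcsin(sin(x)) ≈ 1.0472
RHS = x ≈ 2.0944
Since 1.0472 ≠ 2.0944, the equation fails at this point, so it cannot hold for every real x for which both sides are defined.
arcsin only returns values in [-π/2, π/2], so arcsin(sin(x)) = x holds only for x in that interval, not for all real x.

Conclusion: False.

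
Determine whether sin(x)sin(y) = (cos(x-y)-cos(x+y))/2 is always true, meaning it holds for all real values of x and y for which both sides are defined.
Claim: sin(x)sin(y) = (cos(x-y)-cos(x+y))/2.
Reasoning: cos(x-y) = cos(x)cos(y) + sin(x)sin(y) and cos(x+y) = cos(x)cos(y) - sin(x)sin(y). Subtracting, cos(x-y) - cos(x+y) = 2sin(x)sin(y); divide by 2.
So the two sides agree for all real values of x and y for which both sides are defined.

Conclusion: Yes, this is an identity.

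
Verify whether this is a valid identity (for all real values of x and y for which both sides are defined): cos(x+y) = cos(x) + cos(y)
Claim: cos(x+y) = cos(x) + cos(y).
Test a specific point where both sides are defined: x = -π/2, y = π/6.
LHS = cos(x+y) ≈ 0.5000
RHS = cos(x) + cos(y) ≈ 0.8660
Since 0.5000 ≠ 0.8660, the equation fails at this point, so it cannot hold for all real values of x and y for which both sides are defined.
The correct expansion is cos(x+y) = cos(x)cos(y) - sin(x)sin(y); cosine is not additive.

Conclusion: No, this is NOT an identity.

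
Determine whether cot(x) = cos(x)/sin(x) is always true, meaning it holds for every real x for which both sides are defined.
Yes, this is an identity.

Claim: cot(x) = cos(x)/sin(x).
Reasoning: cot(x) is defined as 1/tan(x) = 1/(sin(x)/cos(x)) = cos(x)/sin(x), wherever sin(x) ≠ 0.
So the two sides agree for every real x for which both sides are defined.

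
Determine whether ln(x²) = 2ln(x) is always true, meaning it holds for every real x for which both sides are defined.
Claim: ln(x²) = 2ln(x).
Reasoning: The right side requires x > 0. For x > 0, x² = (e^(ln x))² = e^(2ln x), so ln(x²) = 2ln(x). (For x < 0 the right side is undefined, so those values are outside the claim.)
So the two sides agree for every real x for which both sides are defined.

Conclusion: Yes, this is an identity.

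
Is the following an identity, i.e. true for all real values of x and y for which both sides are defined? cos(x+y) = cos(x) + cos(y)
Claim: cos(x+y) = cos(x) + cos(y).
Test a specific point where both sides are defined: x = -π/2, y = -π/4.
LHS = cos(x+y) ≈ -0.7071
RHS = cos(x) + cos(y) ≈ 0.7071
Since -0.7071 ≠ 0.7071, the equation fails at this point, so it cannot hold for all real values of x and y for which both sides are defined.
The correct expansion is cos(x+y) = cos(x)cos(y) - sin(x)sin(y); cosine is not additive.

Conclusion: No, this is NOT an identity.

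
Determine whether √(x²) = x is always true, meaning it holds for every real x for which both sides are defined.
Claim: √(x²) = x.
Test a specific point where both sides are defined: x = -1.
LHS = √(x²) ≈ 1.0000
RHS = x ≈ -1.0000
Since 1.0000 ≠ -1.0000, the equation fails at this point, so it cannot hold for every real x for which both sides are defined.
√(x²) = |x|, which differs from x whenever x < 0 (both sides are defined for every real x).

Conclusion: No, this is NOT an identity.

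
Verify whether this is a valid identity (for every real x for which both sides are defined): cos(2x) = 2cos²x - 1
Claim: cos(2x) = 2cos²x - 1.
Reasoning: cos(2x) = cos²x - sin²x. Replace sin²x by 1 - cos²x: cos²x - (1 - cos²x) = 2cos²x - 1.
So the two sides agree for every real x for which both sides are defined.

Conclusion: Yes, this is an identity.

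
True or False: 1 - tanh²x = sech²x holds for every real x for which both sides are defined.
True.

Claim: 1 - tanh²x = sech²x.
Reasoning: Divide cosh²x - sinh²x = 1 through by cosh²x (never zero): 1 - tanh²x = 1/cosh²x = sech²x.
So the two sides agree for every real x for which both sides are defined.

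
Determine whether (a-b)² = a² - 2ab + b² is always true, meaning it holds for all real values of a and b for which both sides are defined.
Yes, this is an identity.

Claim: (a-b)² = a² - 2ab + b².
Reasoning: Expand: (a-b)² = (a-b)(a-b) = a·a - a·b - b·a + b·b = a² - 2ab + b².
So the two sides agree for all real values of a and b for which both sides are defined.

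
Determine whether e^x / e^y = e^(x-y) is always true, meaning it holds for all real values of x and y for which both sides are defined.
Claim: e^x / e^y = e^(x-y).
Reasoning: 1/e^y = e^(-y), so e^x / e^y = e^x · e^(-y) = e^(x + (-y)) = e^(x-y) by the product rule for exponents.
So the two sides agree for all real values of x and y for which both sides are defined.

Conclusion: Yes, this is an identity.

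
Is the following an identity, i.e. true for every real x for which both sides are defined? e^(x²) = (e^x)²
No, this is NOT an identity.

Claim: e^(x²) = (e^x)².
Test a specific point where both sides are defined: x = -3.
LHS = e^(x²) ≈ 8103.0839
RHS = (e^x)² ≈ 0.0025
Since 8103.0839 ≠ 0.0025, the equation fails at this point, so it cannot hold for every real x for which both sides are defined.
(e^x)² = e^(2x), and 2x ≠ x² in general.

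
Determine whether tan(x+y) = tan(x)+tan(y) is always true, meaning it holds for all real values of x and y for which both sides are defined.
Claim: tan(x+y) = tan(x)+tan(y).
Test a specific point where both sides are defined: x = -π/6, y = -π/6.
LHS = tan(x+y) ≈ -1.7321
RHS = tan(x)+tan(y) ≈ -1.1547
Since -1.7321 ≠ -1.1547, the equation fails at this point, so it cannot hold for all real values of x and y for which both sides are defined.
The correct formula is tan(x+y) = (tan(x) + tan(y))/(1 - tan(x)tan(y)).

Conclusion: No, this is NOT an identity.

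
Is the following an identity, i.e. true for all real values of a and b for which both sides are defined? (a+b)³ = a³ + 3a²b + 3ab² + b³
Claim: (a+b)³ = a³ + 3a²b + 3ab² + b³.
Reasoning: (a+b)³ = (a+b)(a+b)² = (a+b)(a² + 2ab + b²) = a³ + 2a²b + ab² + a²b + 2ab² + b³ = a³ + 3a²b + 3ab² + b³.
So the two sides agree for all real values of a and b for which both sides are defined.

Conclusion: Yes, this is an identity.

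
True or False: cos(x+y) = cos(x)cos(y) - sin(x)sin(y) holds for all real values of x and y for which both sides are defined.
Claim: cos(x+y) = cos(x)cos(y) - sin(x)sin(y).
Reasoning: By Euler's formula e^(i(x+y)) = e^(ix)·e^(iy) = (cos x + i·sin x)(cos y + i·sin y). The real part of the left side is cos(x+y); the real part of the product is cos(x)cos(y) - sin(x)sin(y) (since i·i = -1).
So the two sides agree for all real values of x and y for which both sides are defined.

Conclusion: True.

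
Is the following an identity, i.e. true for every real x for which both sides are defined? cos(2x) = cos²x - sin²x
Claim: cos(2x) = cos²x - sin²x.
Reasoning: Put y = x in the addition formula cos(x+y) = cos(x)cos(y) - sin(x)sin(y): cos(2x) = cos²x - sin²x.
So the two sides agree for every real x for which both sides are defined.

Conclusion: Yes, this is an identity.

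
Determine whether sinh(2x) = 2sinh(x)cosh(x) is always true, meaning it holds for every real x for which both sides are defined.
Claim: sinh(2x) = 2sinh(x)cosh(x).
Reasoning: 2sinh(x)cosh(x) = 2 · (e^x - e^-x)/2 · (e^x + e^-x)/2 = (e^(2x) - e^(-2x))/2 = sinh(2x).
So the two sides agree for every real x for which both sides are defined.

Conclusion: Yes, this is an identity.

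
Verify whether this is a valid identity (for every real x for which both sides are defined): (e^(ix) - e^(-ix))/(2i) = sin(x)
Claim: (e^(ix) - e^(-ix))/(2i) = sin(x).
Reasoning: By Euler's formula e^(ix) = cos(x) + i·sin(x) and e^(-ix) = cos(x) - i·sin(x). Subtracting cancels the cosine terms: e^(ix) - e^(-ix) = 2i·sin(x); divide by 2i.
So the two sides agree for every real x for which both sides are defined.

Conclusion: Yes, this is an identity.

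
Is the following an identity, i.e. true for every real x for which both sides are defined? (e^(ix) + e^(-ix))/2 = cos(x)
Claim: (e^(ix) + e^(-ix))/2 = cos(x).
Reasoning: By Euler's formula e^(ix) = cos(x) + i·sin(x) and e^(-ix) = cos(x) - i·sin(x). Adding cancels the sine terms: e^(ix) + e^(-ix) = 2cos(x); divide by 2.
So the two sides agree for every real x for which both sides are defined.

Conclusion: Yes, this is an identity.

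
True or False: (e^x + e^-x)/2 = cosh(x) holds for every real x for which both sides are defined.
Claim: (e^x + e^-x)/2 = cosh(x).
Reasoning: This is exactly the definition of the hyperbolic cosine: cosh(x) := (e^x + e^-x)/2.
So the two sides agree for every real x for which both sides are defined.

Conclusion: True.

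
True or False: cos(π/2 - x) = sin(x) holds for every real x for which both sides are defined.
Claim: cos(π/2 - x) = sin(x).
Reasoning: Use cos(u - v) = cos(u)cos(v) + sin(u)sin(v) with u = π/2, v = x: cos(π/2)cos(x) + sin(π/2)sin(x) = 0·cos(x) + 1·sin(x) = sin(x).
So the two sides agree for every real x for which both sides are defined.

Conclusion: True.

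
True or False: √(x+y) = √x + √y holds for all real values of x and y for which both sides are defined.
False.

Claim: √(x+y) = √x + √y.
Test a specific point where both sides are defined: x = 4, y = 5.
LHS = √(x+y) ≈ 3.0000
RHS = √x + √y ≈ 4.2361
Since 3.0000 ≠ 4.2361, the equation fails at this point, so it cannot hold for all real values of x and y for which both sides are defined.
Squaring the right side gives x + 2√(xy) + y, not x + y.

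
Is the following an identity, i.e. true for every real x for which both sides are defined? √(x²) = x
Claim: √(x²) = x.
Test a specific point where both sides are defined: x = -3.
LHS = √(x²) ≈ 3.0000
RHS = x ≈ -3.0000
Since 3.0000 ≠ -3.0000, the equation fails at this point, so it cannot hold for every real x for which both sides are defined.
√(x²) = |x|, which differs from x whenever x < 0 (both sides are defined for every real x).

Conclusion: No, this is NOT an identity.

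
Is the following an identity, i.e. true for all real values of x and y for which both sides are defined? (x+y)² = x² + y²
Claim: (x+y)² = x² + y².
Test a specific point where both sides are defined: x = 3, y = 5.
LHS = (x+y)² ≈ 64.0000
RHS = x² + y² ≈ 34.0000
Since 64.0000 ≠ 34.0000, the equation fails at this point, so it cannot hold for all real values of x and y for which both sides are defined.
The correct expansion is (x+y)² = x² + 2xy + y²; the cross term 2xy is missing.

Conclusion: No, this is NOT an identity.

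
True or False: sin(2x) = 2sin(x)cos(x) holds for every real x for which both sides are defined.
True.

Claim: sin(2x) = 2sin(x)cos(x).
Reasoning: Put y = x in the addition formula sin(x+y) = sin(x)cos(y) + cos(x)sin(y): sin(2x) = sin(x)cos(x) + cos(x)sin(x) = 2sin(x)cos(x).
So the two sides agree for every real x for which both sides are defined.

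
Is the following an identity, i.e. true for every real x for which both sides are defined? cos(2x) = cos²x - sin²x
Yes, this is an identity.

Claim: cos(2x) = cos²x - sin²x.
Reasoning: Put y = x in the addition formula cos(x+y) = cos(x)cos(y) - sin(x)sin(y): cos(2x) = cos²x - sin²x.
So the two sides agree for every real x for which both sides are defined.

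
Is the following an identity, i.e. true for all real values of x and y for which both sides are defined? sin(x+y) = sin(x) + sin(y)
Claim: sin(x+y) = sin(x) + sin(y).
Test a specific point where both sides are defined: x = -π/3, y = 3π/4.
LHS = sin(x+y) ≈ 0.9659
RHS = sin(x) + sin(y) ≈ -0.1589
Since 0.9659 ≠ -0.1589, the equation fails at this point, so it cannot hold for all real values of x and y for which both sides are defined.
The correct expansion is sin(x+y) = sin(x)cos(y) + cos(x)sin(y); sine is not additive.

Conclusion: No, this is NOT an identity.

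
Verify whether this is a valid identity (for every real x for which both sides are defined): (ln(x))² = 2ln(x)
No, this is NOT an identity.

Claim: (ln(x))² = 2ln(x).
Test a specific point where both sides are defined: x = 5.
LHS = (ln(x))² ≈ 2.5903
RHS = 2ln(x) ≈ 3.2189
Since 2.5903 ≠ 3.2189, the equation fails at this point, so it cannot hold for every real x for which both sides are defined.
2ln(x) equals ln(x²), which is not the same as (ln x)².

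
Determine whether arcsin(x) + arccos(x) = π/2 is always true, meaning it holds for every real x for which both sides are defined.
Claim: arcsin(x) + arccos(x) = π/2.
Reasoning: Both sides are defined for -1 ≤ x ≤ 1. Let θ = arcsin(x), so sin θ = x and θ ∈ [-π/2, π/2]. Then cos(π/2 - θ) = sin θ = x and π/2 - θ ∈ [0, π], which is exactly the range of arccos, so arccos(x) = π/2 - θ. Adding: arcsin(x) + arccos(x) = θ + (π/2 - θ) = π/2.
So the two sides agree for every real x for which both sides are defined.

Conclusion: Yes, this is an identity.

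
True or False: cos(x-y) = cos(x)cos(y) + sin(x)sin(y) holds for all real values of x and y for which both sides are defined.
Claim: cos(x-y) = cos(x)cos(y) + sin(x)sin(y).
Reasoning: Replace y by -y in cos(x+y) = cos(x)cos(y) - sin(x)sin(y) and use cos(-y) = cos(y), sin(-y) = -sin(y): cos(x-y) = cos(x)cos(y) + sin(x)sin(y).
So the two sides agree for all real values of x and y for which both sides are defined.

Conclusion: True.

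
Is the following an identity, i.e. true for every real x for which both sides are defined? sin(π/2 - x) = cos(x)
Claim: sin(π/2 - x) = cos(x).
Reasoning: Use sin(u - v) = sin(u)cos(v) - cos(u)sin(v) with u = π/2, v = x: sin(π/2)cos(x) - cos(π/2)sin(x) = 1·cos(x) - 0·sin(x) = cos(x).
So the two sides agree for every real x for which both sides are defined.

Conclusion: Yes, this is an identity.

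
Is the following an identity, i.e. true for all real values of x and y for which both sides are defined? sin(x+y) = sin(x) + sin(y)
Claim: sin(x+y) = sin(x) + sin(y).
Test a specific point where both sides are defined: x = 2π/3, y = π/2.
LHS = sin(x+y) ≈ -0.5000
RHS = sin(x) + sin(y) ≈ 1.8660
Since -0.5000 ≠ 1.8660, the equation fails at this point, so it cannot hold for all real values of x and y for which both sides are defined.
The correct expansion is sin(x+y) = sin(x)cos(y) + cos(x)sin(y); sine is not additive.

Conclusion: No, this is NOT an identity.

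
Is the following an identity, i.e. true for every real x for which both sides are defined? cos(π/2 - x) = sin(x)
Claim: cos(π/2 - x) = sin(x).
Reasoning: Use cos(u - v) = cos(u)cos(v) + sin(u)sin(v) with u = π/2, v = x: cos(π/2)cos(x) + sin(π/2)sin(x) = 0·cos(x) + 1·sin(x) = sin(x).
So the two sides agree for every real x for which both sides are defined.

Conclusion: Yes, this is an identity.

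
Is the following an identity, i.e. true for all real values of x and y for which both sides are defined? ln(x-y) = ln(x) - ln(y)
Claim: ln(x-y) = ln(x) - ln(y).
Test a specific point where both sides are defined: x = 3/2, y = 1/2.
LHS = ln(x-y) ≈ 0.0000
RHS = ln(x) - ln(y) ≈ 1.0986
Since 0.0000 ≠ 1.0986, the equation fails at this point, so it cannot hold for all real values of x and y for which both sides are defined.
ln(x) - ln(y) = ln(x/y), not ln(x-y).

Conclusion: No, this is NOT an identity.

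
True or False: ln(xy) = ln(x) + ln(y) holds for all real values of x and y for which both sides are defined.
Claim: ln(xy) = ln(x) + ln(y).
Reasoning: Both sides are simultaneously defined only when x, y > 0. Write x = e^p, y = e^q (p = ln x, q = ln y). Then xy = e^p · e^q = e^(p+q), so ln(xy) = p + q = ln(x) + ln(y).
So the two sides agree for all real values of x and y for which both sides are defined.

Conclusion: True.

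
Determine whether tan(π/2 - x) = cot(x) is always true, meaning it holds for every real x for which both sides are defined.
Yes, this is an identity.

Claim: tan(π/2 - x) = cot(x).
Reasoning: tan(π/2 - x) = sin(π/2 - x)/cos(π/2 - x) = cos(x)/sin(x) = cot(x), using the cofunction identities sin(π/2 - x) = cos(x) and cos(π/2 - x) = sin(x).
So the two sides agree for every real x for which both sides are defined.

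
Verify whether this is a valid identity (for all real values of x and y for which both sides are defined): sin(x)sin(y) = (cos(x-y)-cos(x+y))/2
Yes, this is an identity.

Claim: sin(x)sin(y) = (cos(x-y)-cos(x+y))/2.
Reasoning: cos(x-y) = cos(x)cos(y) + sin(x)sin(y) and cos(x+y) = cos(x)cos(y) - sin(x)sin(y). Subtracting, cos(x-y) - cos(x+y) = 2sin(x)sin(y); divide by 2.
So the two sides agree for all real values of x and y for which both sides are defined.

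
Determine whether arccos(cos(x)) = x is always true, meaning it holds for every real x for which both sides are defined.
Claim: arccos(cos(x)) = x.
Test a specific point where both sides are defined: x = -π/4.
LHS = arccos(cos(x)) ≈ 0.7854
RHS = x ≈ -0.7854
Since 0.7854 ≠ -0.7854, the equation fails at this point, so it cannot hold for every real x for which both sides are defined.
arccos only returns values in [0, π], so arccos(cos(x)) = x holds only for x in that interval, not for all real x.

Conclusion: No, this is NOT an identity.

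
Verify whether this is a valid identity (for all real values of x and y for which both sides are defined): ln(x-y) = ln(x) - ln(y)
No, this is NOT an identity.

Claim: ln(x-y) = ln(x) - ln(y).
Test a specific point where both sides are defined: x = 5, y = 1.
LHS = ln(x-y) ≈ 1.3863
RHS = ln(x) - ln(y) ≈ 1.6094
Since 1.3863 ≠ 1.6094, the equation fails at this point, so it cannot hold for all real values of x and y for which both sides are defined.
ln(x) - ln(y) = ln(x/y), not ln(x-y).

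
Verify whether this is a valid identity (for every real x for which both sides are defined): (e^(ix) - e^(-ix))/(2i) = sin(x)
Yes, this is an identity.

Claim: (e^(ix) - e^(-ix))/(2i) = sin(x).
Reasoning: By Euler's formula e^(ix) = cos(x) + i·sin(x) and e^(-ix) = cos(x) - i·sin(x). Subtracting cancels the cosine terms: e^(ix) - e^(-ix) = 2i·sin(x); divide by 2i.
So the two sides agree for every real x for which both sides are defined.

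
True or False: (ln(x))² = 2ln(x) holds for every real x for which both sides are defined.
False.

Claim: (ln(x))² = 2ln(x).
Test a specific point where both sides are defined: x = 3.
LHS = (ln(x))² ≈ 1.2069
RHS = 2ln(x) ≈ 2.1972
Since 1.2069 ≠ 2.1972, the equation fails at this point, so it cannot hold for every real x for which both sides are defined.
2ln(x) equals ln(x²), which is not the same as (ln x)².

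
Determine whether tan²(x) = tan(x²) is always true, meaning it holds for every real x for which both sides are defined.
Claim: tan²(x) = tan(x²).
Test a specific point where both sides are defined: x = π/4.
LHS = tan²(x) ≈ 1.0000
RHS = tan(x²) ≈ 0.7092
Since 1.0000 ≠ 0.7092, the equation fails at this point, so it cannot hold for every real x for which both sides are defined.
tan²(x) means (tan x)², squaring the output; tan(x²) squares the input. These are different functions.

Conclusion: No, this is NOT an identity.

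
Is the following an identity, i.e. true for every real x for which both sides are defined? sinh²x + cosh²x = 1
No, this is NOT an identity.

Claim: sinh²x + cosh²x = 1.
Test a specific point where both sides are defined: x = 4.
LHS = sinh²x + cosh²x ≈ 1490.4792
RHS = 1 ≈ 1.0000
Since 1490.4792 ≠ 1.0000, the equation fails at this point, so it cannot hold for every real x for which both sides are defined.
The correct hyperbolic identity is cosh²x - sinh²x = 1 (a difference); the sum sinh²x + cosh²x equals cosh(2x).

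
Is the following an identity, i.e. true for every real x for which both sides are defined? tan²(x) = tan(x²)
Claim: tan²(x) = tan(x²).
Test a specific point where both sides are defined: x = π/3.
LHS = tan²(x) ≈ 3.0000
RHS = tan(x²) ≈ 1.9485
Since 3.0000 ≠ 1.9485, the equation fails at this point, so it cannot hold for every real x for which both sides are defined.
tan²(x) means (tan x)², squaring the output; tan(x²) squares the input. These are different functions.

Conclusion: No, this is NOT an identity.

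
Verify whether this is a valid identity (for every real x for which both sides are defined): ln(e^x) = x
Claim: ln(e^x) = x.
Reasoning: ln is the inverse of the exponential: ln(e^x) asks for the exponent p with e^p = e^x, and since e^p is one-to-one that exponent is p = x.
So the two sides agree for every real x for which both sides are defined.

Conclusion: Yes, this is an identity.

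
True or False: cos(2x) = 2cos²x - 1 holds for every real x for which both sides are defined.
True.

Claim: cos(2x) = 2cos²x - 1.
Reasoning: cos(2x) = cos²x - sin²x. Replace sin²x by 1 - cos²x: cos²x - (1 - cos²x) = 2cos²x - 1.
So the two sides agree for every real x for which both sides are defined.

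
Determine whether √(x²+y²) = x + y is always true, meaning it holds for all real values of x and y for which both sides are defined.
Claim: √(x²+y²) = x + y.
Test a specific point where both sides are defined: x = -1, y = -1.
LHS = √(x²+y²) ≈ 1.4142
RHS = x + y ≈ -2.0000
Since 1.4142 ≠ -2.0000, the equation fails at this point, so it cannot hold for all real values of x and y for which both sides are defined.
(x+y)² = x² + 2xy + y², not x² + y², so the square root does not split this way.

Conclusion: No, this is NOT an identity.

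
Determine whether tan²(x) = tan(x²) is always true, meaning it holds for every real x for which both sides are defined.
Claim: tan²(x) = tan(x²).
Test a specific point where both sides are defined: x = 2π/3.
LHS = tan²(x) ≈ 3.0000
RHS = tan(x²) ≈ 2.9590
Since 3.0000 ≠ 2.9590, the equation fails at this point, so it cannot hold for every real x for which both sides are defined.
tan²(x) means (tan x)², squaring the output; tan(x²) squares the input. These are different functions.

Conclusion: No, this is NOT an identity.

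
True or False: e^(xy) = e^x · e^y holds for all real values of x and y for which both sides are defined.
False.

Claim: e^(xy) = e^x · e^y.
Test a specific point where both sides are defined: x = 1, y = -1.
LHS = e^(xy) ≈ 0.3679
RHS = e^x · e^y ≈ 1.0000
Since 0.3679 ≠ 1.0000, the equation fails at this point, so it cannot hold for all real values of x and y for which both sides are defined.
e^x · e^y = e^(x+y), not e^(xy).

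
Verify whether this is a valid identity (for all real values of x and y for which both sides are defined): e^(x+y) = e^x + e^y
No, this is NOT an identity.

Claim: e^(x+y) = e^x + e^y.
Test a specific point where both sides are defined: x = 1, y = 1/2.
LHS = e^(x+y) ≈ 4.4817
RHS = e^x + e^y ≈ 4.3670
Since 4.4817 ≠ 4.3670, the equation fails at this point, so it cannot hold for all real values of x and y for which both sides are defined.
The correct rule is e^(x+y) = e^x · e^y (a product, not a sum).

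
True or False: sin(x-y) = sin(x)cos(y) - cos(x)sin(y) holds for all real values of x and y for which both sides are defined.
Claim: sin(x-y) = sin(x)cos(y) - cos(x)sin(y).
Reasoning: Replace y by -y in sin(x+y) = sin(x)cos(y) + cos(x)sin(y) and use cos(-y) = cos(y), sin(-y) = -sin(y): sin(x-y) = sin(x)cos(y) - cos(x)sin(y).
So the two sides agree for all real values of x and y for which both sides are defined.

Conclusion: True.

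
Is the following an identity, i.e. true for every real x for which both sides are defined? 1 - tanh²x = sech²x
Claim: 1 - tanh²x = sech²x.
Reasoning: Divide cosh²x - sinh²x = 1 through by cosh²x (never zero): 1 - tanh²x = 1/cosh²x = sech²x.
So the two sides agree for every real x for which both sides are defined.

Conclusion: Yes, this is an identity.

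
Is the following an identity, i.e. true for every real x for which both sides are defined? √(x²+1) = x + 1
No, this is NOT an identity.

Claim: √(x²+1) = x + 1.
Test a specific point where both sides are defined: x = 5.
LHS = √(x²+1) ≈ 5.0990
RHS = x + 1 ≈ 6.0000
Since 5.0990 ≠ 6.0000, the equation fails at this point, so it cannot hold for every real x for which both sides are defined.
(x+1)² = x² + 2x + 1 ≠ x² + 1 unless x = 0.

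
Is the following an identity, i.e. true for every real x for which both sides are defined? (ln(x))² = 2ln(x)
No, this is NOT an identity.

Claim: (ln(x))² = 2ln(x).
Test a specific point where both sides are defined: x = 3.
LHS = (ln(x))² ≈ 1.2069
RHS = 2ln(x) ≈ 2.1972
Since 1.2069 ≠ 2.1972, the equation fails at this point, so it cannot hold for every real x for which both sides are defined.
2ln(x) equals ln(x²), which is not the same as (ln x)².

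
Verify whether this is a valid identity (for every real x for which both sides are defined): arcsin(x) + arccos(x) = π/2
Claim: arcsin(x) + arccos(x) = π/2.
Reasoning: Both sides are defined for -1 ≤ x ≤ 1. Let θ = arcsin(x), so sin θ = x and θ ∈ [-π/2, π/2]. Then cos(π/2 - θ) = sin θ = x and π/2 - θ ∈ [0, π], which is exactly the range of arccos, so arccos(x) = π/2 - θ. Adding: arcsin(x) + arccos(x) = θ + (π/2 - θ) = π/2.
So the two sides agree for every real x for which both sides are defined.

Conclusion: Yes, this is an identity.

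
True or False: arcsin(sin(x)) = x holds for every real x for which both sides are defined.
False.

Claim: arcsin(sin(x)) = x.
Test a specific point where both sides are defined: x = π.
LHS = arcsin(sin(x)) ≈ 0.0000
RHS = x ≈ 3.1416
Since 0.0000 ≠ 3.1416, the equation fails at this point, so it cannot hold for every real x for which both sides are defined.
arcsin only returns values in [-π/2, π/2], so arcsin(sin(x)) = x holds only for x in that interval, not for all real x.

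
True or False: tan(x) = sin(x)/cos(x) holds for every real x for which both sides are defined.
Claim: tan(x) = sin(x)/cos(x).
Reasoning: For an angle x whose terminal point on the unit circle is (cos x, sin x), tan(x) is defined as the ratio (second coordinate)/(first coordinate) = sin(x)/cos(x), wherever cos(x) ≠ 0.
So the two sides agree for every real x for which both sides are defined.

Conclusion: True.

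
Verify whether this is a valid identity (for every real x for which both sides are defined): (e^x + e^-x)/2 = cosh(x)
Claim: (e^x + e^-x)/2 = cosh(x).
Reasoning: This is exactly the definition of the hyperbolic cosine: cosh(x) := (e^x + e^-x)/2.
So the two sides agree for every real x for which both sides are defined.

Conclusion: Yes, this is an identity.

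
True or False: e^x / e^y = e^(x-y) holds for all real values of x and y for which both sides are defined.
Claim: e^x / e^y = e^(x-y).
Reasoning: 1/e^y = e^(-y), so e^x / e^y = e^x · e^(-y) = e^(x + (-y)) = e^(x-y) by the product rule for exponents.
So the two sides agree for all real values of x and y for which both sides are defined.

Conclusion: True.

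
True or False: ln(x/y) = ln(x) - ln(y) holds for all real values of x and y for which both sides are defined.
True.

Claim: ln(x/y) = ln(x) - ln(y).
Reasoning: Both sides are simultaneously defined only when x, y > 0. Write x = e^p, y = e^q. Then x/y = e^(p-q), so ln(x/y) = p - q = ln(x) - ln(y).
So the two sides agree for all real values of x and y for which both sides are defined.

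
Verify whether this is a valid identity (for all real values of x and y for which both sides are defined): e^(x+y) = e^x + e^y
Claim: e^(x+y) = e^x + e^y.
Test a specific point where both sides are defined: x = 3, y = -2.
LHS = e^(x+y) ≈ 2.7183
RHS = e^x + e^y ≈ 20.2209
Since 2.7183 ≠ 20.2209, the equation fails at this point, so it cannot hold for all real values of x and y for which both sides are defined.
The correct rule is e^(x+y) = e^x · e^y (a product, not a sum).

Conclusion: No, this is NOT an identity.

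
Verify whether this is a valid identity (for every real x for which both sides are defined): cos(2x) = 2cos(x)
No, this is NOT an identity.

Claim: cos(2x) = 2cos(x).
Test a specific point where both sides are defined: x = -π/3.
LHS = cos(2x) ≈ -0.5000
RHS = 2cos(x) ≈ 1.0000
Since -0.5000 ≠ 1.0000, the equation fails at this point, so it cannot hold for every real x for which both sides are defined.
The correct double-angle formula is cos(2x) = cos²x - sin²x.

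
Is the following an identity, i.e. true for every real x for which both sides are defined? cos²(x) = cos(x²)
No, this is NOT an identity.

Claim: cos²(x) = cos(x²).
Test a specific point where both sides are defined: x = -π/6.
LHS = cos²(x) ≈ 0.7500
RHS = cos(x²) ≈ 0.9627
Since 0.7500 ≠ 0.9627, the equation fails at this point, so it cannot hold for every real x for which both sides are defined.
cos²(x) means (cos x)², squaring the output; cos(x²) squares the input. These are different functions.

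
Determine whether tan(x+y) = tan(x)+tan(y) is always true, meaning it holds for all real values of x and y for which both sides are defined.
Claim: tan(x+y) = tan(x)+tan(y).
Test a specific point where both sides are defined: x = -π/3, y = -π/4.
LHS = tan(x+y) ≈ 3.7321
RHS = tan(x)+tan(y) ≈ -2.7321
Since 3.7321 ≠ -2.7321, the equation fails at this point, so it cannot hold for all real values of x and y for which both sides are defined.
The correct formula is tan(x+y) = (tan(x) + tan(y))/(1 - tan(x)tan(y)).

Conclusion: No, this is NOT an identity.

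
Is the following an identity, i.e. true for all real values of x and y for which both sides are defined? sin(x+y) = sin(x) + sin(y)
No, this is NOT an identity.

Claim: sin(x+y) = sin(x) + sin(y).
Test a specific point where both sides are defined: x = 3π/4, y = -π/4.
LHS = sin(x+y) ≈ 1.0000
RHS = sin(x) + sin(y) ≈ 0.0000
Since 1.0000 ≠ 0.0000, the equation fails at this point, so it cannot hold for all real values of x and y for which both sides are defined.
The correct expansion is sin(x+y) = sin(x)cos(y) + cos(x)sin(y); sine is not additive.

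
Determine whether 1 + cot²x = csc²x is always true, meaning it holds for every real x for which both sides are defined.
Claim: 1 + cot²x = csc²x.
Reasoning: Start from sin²x + cos²x = 1 and divide every term by sin²x (allowed wherever cot x and csc x are defined): 1 + cot²x = 1/sin²x = csc²x.
So the two sides agree for every real x for which both sides are defined.

Conclusion: Yes, this is an identity.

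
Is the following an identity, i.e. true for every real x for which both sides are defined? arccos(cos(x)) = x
No, this is NOT an identity.

Claim: arccos(cos(x)) = x.
Test a specific point where both sides are defined: x = -π/3.
LHS = arccos(cos(x)) ≈ 1.0472
RHS = x ≈ -1.0472
Since 1.0472 ≠ -1.0472, the equation fails at this point, so it cannot hold for every real x for which both sides are defined.
arccos only returns values in [0, π], so arccos(cos(x)) = x holds only for x in that interval, not for all real x.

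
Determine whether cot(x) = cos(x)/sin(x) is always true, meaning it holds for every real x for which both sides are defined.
Yes, this is an identity.

Claim: cot(x) = cos(x)/sin(x).
Reasoning: cot(x) is defined as 1/tan(x) = 1/(sin(x)/cos(x)) = cos(x)/sin(x), wherever sin(x) ≠ 0.
So the two sides agree for every real x for which both sides are defined.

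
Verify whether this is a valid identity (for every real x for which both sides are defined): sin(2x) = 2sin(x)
Claim: sin(2x) = 2sin(x).
Test a specific point where both sides are defined: x = -π/4.
LHS = sin(2x) ≈ -1.0000
RHS = 2sin(x) ≈ -1.4142
Since -1.0000 ≠ -1.4142, the equation fails at this point, so it cannot hold for every real x for which both sides are defined.
The correct double-angle formula is sin(2x) = 2sin(x)cos(x).

Conclusion: No, this is NOT an identity.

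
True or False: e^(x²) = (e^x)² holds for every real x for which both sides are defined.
Claim: e^(x²) = (e^x)².
Test a specific point where both sides are defined: x = 1/2.
LHS = e^(x²) ≈ 1.2840
RHS = (e^x)² ≈ 2.7183
Since 1.2840 ≠ 2.7183, the equation fails at this point, so it cannot hold for every real x for which both sides are defined.
(e^x)² = e^(2x), and 2x ≠ x² in general.

Conclusion: False.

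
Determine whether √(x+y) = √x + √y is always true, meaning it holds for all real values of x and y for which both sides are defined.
No, this is NOT an identity.

Claim: √(x+y) = √x + √y.
Test a specific point where both sides are defined: x = 4, y = 2.
LHS = √(x+y) ≈ 2.4495
RHS = √x + √y ≈ 3.4142
Since 2.4495 ≠ 3.4142, the equation fails at this point, so it cannot hold for all real values of x and y for which both sides are defined.
Squaring the right side gives x + 2√(xy) + y, not x + y.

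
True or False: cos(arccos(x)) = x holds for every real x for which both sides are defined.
True.

Claim: cos(arccos(x)) = x.
Reasoning: For -1 ≤ x ≤ 1 (where arccos is defined), arccos(x) is by definition an angle whose cosine equals x. Taking the cosine of that angle returns x. (Note the other order, arccos(cos x) = x, is NOT an identity.)
So the two sides agree for every real x for which both sides are defined.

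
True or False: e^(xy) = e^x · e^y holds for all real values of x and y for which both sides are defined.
Claim: e^(xy) = e^x · e^y.
Test a specific point where both sides are defined: x = 1/2, y = 5.
LHS = e^(xy) ≈ 12.1825
RHS = e^x · e^y ≈ 244.6919
Since 12.1825 ≠ 244.6919, the equation fails at this point, so it cannot hold for all real values of x and y for which both sides are defined.
e^x · e^y = e^(x+y), not e^(xy).

Conclusion: False.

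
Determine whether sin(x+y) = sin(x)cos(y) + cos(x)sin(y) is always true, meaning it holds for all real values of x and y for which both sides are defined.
Claim: sin(x+y) = sin(x)cos(y) + cos(x)sin(y).
Reasoning: By Euler's formula e^(i(x+y)) = e^(ix)·e^(iy) = (cos x + i·sin x)(cos y + i·sin y). The imaginary part of the left side is sin(x+y); the imaginary part of the product is sin(x)cos(y) + cos(x)sin(y).
So the two sides agree for all real values of x and y for which both sides are defined.

Conclusion: Yes, this is an identity.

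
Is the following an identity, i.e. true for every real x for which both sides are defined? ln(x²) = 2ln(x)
Yes, this is an identity.

Claim: ln(x²) = 2ln(x).
Reasoning: The right side requires x > 0. For x > 0, x² = (e^(ln x))² = e^(2ln x), so ln(x²) = 2ln(x). (For x < 0 the right side is undefined, so those values are outside the claim.)
So the two sides agree for every real x for which both sides are defined.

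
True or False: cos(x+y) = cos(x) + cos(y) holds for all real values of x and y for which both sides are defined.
Claim: cos(x+y) = cos(x) + cos(y).
Test a specific point where both sides are defined: x = π/6, y = π/2.
LHS = cos(x+y) ≈ -0.5000
RHS = cos(x) + cos(y) ≈ 0.8660
Since -0.5000 ≠ 0.8660, the equation fails at this point, so it cannot hold for all real values of x and y for which both sides are defined.
The correct expansion is cos(x+y) = cos(x)cos(y) - sin(x)sin(y); cosine is not additive.

Conclusion: False.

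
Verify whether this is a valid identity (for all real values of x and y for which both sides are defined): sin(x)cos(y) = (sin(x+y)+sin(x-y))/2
Yes, this is an identity.

Claim: sin(x)cos(y) = (sin(x+y)+sin(x-y))/2.
Reasoning: sin(x+y) = sin(x)cos(y) + cos(x)sin(y) and sin(x-y) = sin(x)cos(y) - cos(x)sin(y). Adding, sin(x+y) + sin(x-y) = 2sin(x)cos(y); divide by 2.
So the two sides agree for all real values of x and y for which both sides are defined.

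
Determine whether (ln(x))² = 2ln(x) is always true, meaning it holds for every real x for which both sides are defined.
Claim: (ln(x))² = 2ln(x).
Test a specific point where both sides are defined: x = 1/2.
LHS = (ln(x))² ≈ 0.4805
RHS = 2ln(x) ≈ -1.3863
Since 0.4805 ≠ -1.3863, the equation fails at this point, so it cannot hold for every real x for which both sides are defined.
2ln(x) equals ln(x²), which is not the same as (ln x)².

Conclusion: No, this is NOT an identity.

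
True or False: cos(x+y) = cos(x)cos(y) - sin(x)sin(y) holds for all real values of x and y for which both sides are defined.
True.

Claim: cos(x+y) = cos(x)cos(y) - sin(x)sin(y).
Reasoning: By Euler's formula e^(i(x+y)) = e^(ix)·e^(iy) = (cos x + i·sin x)(cos y + i·sin y). The real part of the left side is cos(x+y); the real part of the product is cos(x)cos(y) - sin(x)sin(y) (since i·i = -1).
So the two sides agree for all real values of x and y for which both sides are defined.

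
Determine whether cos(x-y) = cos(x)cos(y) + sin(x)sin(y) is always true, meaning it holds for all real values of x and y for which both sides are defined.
Yes, this is an identity.

Claim: cos(x-y) = cos(x)cos(y) + sin(x)sin(y).
Reasoning: Replace y by -y in cos(x+y) = cos(x)cos(y) - sin(x)sin(y) and use cos(-y) = cos(y), sin(-y) = -sin(y): cos(x-y) = cos(x)cos(y) + sin(x)sin(y).
So the two sides agree for all real values of x and y for which both sides are defined.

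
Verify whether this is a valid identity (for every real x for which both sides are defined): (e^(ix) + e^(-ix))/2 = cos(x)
Yes, this is an identity.

Claim: (e^(ix) + e^(-ix))/2 = cos(x).
Reasoning: By Euler's formula e^(ix) = cos(x) + i·sin(x) and e^(-ix) = cos(x) - i·sin(x). Adding cancels the sine terms: e^(ix) + e^(-ix) = 2cos(x); divide by 2.
So the two sides agree for every real x for which both sides are defined.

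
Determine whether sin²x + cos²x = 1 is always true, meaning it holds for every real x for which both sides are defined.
Yes, this is an identity.

Claim: sin²x + cos²x = 1.
Reasoning: The point (cos x, sin x) lies on the unit circle X² + Y² = 1, so cos²x + sin²x = 1 for every real x.
So the two sides agree for every real x for which both sides are defined.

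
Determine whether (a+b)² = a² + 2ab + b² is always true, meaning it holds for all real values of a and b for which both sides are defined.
Claim: (a+b)² = a² + 2ab + b².
Reasoning: Expand: (a+b)² = (a+b)(a+b) = a·a + a·b + b·a + b·b = a² + 2ab + b².
So the two sides agree for all real values of a and b for which both sides are defined.

Conclusion: Yes, this is an identity.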